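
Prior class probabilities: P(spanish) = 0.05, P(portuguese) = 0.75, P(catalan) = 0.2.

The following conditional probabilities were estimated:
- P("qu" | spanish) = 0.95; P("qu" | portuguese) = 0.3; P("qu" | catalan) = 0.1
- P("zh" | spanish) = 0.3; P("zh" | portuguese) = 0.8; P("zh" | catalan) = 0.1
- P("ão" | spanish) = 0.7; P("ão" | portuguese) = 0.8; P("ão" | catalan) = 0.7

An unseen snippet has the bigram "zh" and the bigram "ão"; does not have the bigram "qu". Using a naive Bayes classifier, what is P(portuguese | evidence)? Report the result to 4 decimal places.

0.9624

spanish: 0.05 × (1−0.95) × 0.3 × 0.7 = 0.000525
portuguese: 0.75 × (1−0.3) × 0.8 × 0.8 = 0.336
catalan: 0.2 × (1−0.1) × 0.1 × 0.7 = 0.0126
P(portuguese | x) = 0.336 / 0.349125 ≈ 0.9624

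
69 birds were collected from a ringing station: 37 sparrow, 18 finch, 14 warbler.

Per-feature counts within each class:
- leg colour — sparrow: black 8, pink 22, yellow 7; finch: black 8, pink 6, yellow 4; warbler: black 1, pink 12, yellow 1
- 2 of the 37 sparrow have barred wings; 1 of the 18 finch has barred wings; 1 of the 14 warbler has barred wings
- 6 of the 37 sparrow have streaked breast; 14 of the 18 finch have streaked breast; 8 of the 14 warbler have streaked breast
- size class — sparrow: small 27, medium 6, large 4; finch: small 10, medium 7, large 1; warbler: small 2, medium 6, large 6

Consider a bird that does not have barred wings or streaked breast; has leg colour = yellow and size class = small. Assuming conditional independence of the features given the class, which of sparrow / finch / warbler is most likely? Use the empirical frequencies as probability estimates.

sparrow

sparrow: (37/69) × (7/37) × (35/37) × (31/37) × (27/37) ≈ 0.0586729
finch: (18/69) × (4/18) × (17/18) × (4/18) × (10/18) ≈ 0.00675931
warbler: (14/69) × (1/14) × (13/14) × (6/14) × (2/14) ≈ 0.000823932
Highest score → sparrow.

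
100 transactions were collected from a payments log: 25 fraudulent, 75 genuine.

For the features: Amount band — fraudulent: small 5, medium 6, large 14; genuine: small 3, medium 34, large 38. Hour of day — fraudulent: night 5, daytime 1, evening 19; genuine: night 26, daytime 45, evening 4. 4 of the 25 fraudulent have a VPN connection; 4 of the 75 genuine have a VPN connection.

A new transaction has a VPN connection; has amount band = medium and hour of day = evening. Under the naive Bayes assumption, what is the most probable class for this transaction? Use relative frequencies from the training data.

fraudulent

fraudulent: (25/100) × (6/25) × (19/25) × (4/25) = 0.007296
genuine: (75/100) × (34/75) × (4/75) × (4/75) ≈ 0.000967111
Highest score → fraudulent.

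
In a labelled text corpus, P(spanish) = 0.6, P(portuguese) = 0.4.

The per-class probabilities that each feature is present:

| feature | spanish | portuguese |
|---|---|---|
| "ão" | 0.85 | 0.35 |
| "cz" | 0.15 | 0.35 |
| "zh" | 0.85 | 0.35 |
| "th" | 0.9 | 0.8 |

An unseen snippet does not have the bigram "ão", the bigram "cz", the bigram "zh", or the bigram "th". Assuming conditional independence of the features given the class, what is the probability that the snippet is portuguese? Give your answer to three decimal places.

spanish: 0.6 × (1−0.85) × (1−0.15) × (1−0.85) × (1−0.9) = 0.0011475
portuguese: 0.4 × (1−0.35) × (1−0.35) × (1−0.35) × (1−0.8) = 0.02197
P(portuguese | x) = 0.02197 / 0.0231175 ≈ 0.950

0.950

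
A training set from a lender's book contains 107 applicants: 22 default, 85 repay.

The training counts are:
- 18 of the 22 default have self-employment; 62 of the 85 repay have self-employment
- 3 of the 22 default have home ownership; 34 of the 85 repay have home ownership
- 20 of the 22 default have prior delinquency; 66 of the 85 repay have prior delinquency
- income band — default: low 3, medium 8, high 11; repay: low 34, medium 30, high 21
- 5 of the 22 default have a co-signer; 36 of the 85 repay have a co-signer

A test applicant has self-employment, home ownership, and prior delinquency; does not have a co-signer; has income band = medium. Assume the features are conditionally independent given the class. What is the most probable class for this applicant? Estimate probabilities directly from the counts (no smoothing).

repay

default: (22/107) × (18/22) × (3/22) × (20/22) × (8/22) × (17/22) ≈ 0.00585987
repay: (85/107) × (62/85) × (34/85) × (66/85) × (30/85) × (49/85) ≈ 0.0366161
Highest score → repay.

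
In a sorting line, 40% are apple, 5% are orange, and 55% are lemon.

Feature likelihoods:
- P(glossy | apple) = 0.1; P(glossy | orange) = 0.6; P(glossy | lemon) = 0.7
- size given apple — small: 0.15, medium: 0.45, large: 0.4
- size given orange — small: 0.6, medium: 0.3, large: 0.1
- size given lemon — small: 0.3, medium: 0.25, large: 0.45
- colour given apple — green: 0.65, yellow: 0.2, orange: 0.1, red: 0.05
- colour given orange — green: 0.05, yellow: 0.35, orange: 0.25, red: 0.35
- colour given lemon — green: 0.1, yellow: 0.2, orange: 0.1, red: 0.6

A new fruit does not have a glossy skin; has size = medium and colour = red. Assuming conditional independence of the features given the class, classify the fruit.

apple: 0.4 × (1−0.1) × 0.45 × 0.05 = 0.0081
orange: 0.05 × (1−0.6) × 0.3 × 0.35 = 0.0021
lemon: 0.55 × (1−0.7) × 0.25 × 0.6 = 0.02475
Highest score → lemon.

lemon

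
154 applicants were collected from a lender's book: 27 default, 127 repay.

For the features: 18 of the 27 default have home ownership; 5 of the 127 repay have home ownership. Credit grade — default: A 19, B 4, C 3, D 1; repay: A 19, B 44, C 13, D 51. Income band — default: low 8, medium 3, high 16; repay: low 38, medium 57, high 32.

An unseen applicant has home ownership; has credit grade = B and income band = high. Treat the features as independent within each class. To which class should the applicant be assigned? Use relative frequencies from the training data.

default: (27/154) × (18/27) × (4/27) × (16/27) ≈ 0.0102613
repay: (127/154) × (5/127) × (44/127) × (32/127) ≈ 0.00283429
Highest score → default.

default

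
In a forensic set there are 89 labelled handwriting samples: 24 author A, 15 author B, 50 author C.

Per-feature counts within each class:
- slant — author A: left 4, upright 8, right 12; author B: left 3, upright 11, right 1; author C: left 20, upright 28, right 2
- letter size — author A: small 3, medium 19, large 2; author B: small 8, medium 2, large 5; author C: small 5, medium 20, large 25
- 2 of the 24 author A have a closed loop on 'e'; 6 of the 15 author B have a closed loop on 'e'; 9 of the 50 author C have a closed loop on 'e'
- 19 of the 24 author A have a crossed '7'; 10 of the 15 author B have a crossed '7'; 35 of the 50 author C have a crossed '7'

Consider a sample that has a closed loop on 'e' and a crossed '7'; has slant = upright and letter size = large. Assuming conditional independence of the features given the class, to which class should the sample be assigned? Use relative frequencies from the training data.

author A: (24/89) × (8/24) × (2/24) × (2/24) × (19/24) ≈ 0.000494174
author B: (15/89) × (11/15) × (5/15) × (6/15) × (10/15) ≈ 0.0109863
author C: (50/89) × (28/50) × (25/50) × (9/50) × (35/50) ≈ 0.0198202
Highest score → author C.

author C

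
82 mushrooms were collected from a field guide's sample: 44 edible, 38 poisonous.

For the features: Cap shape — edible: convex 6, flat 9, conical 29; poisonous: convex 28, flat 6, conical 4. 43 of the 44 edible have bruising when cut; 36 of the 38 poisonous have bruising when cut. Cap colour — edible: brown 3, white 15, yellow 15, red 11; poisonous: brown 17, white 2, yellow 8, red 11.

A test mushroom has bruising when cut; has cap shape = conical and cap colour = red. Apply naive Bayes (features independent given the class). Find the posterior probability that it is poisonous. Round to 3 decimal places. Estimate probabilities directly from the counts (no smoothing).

0.134

edible: (44/82) × (29/44) × (43/44) × (11/44) ≈ 0.0864052
poisonous: (38/82) × (4/38) × (36/38) × (11/38) ≈ 0.0133775
P(poisonous | x) = 0.0133775 / 0.0997827 ≈ 0.134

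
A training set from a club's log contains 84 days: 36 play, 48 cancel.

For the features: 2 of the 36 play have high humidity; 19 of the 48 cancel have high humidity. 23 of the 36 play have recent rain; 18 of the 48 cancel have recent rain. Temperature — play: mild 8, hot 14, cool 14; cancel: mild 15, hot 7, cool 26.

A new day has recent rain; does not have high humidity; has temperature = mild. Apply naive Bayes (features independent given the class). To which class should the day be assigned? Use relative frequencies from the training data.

play

play: (36/84) × (34/36) × (23/36) × (8/36) ≈ 0.0574662
cancel: (48/84) × (29/48) × (18/48) × (15/48) ≈ 0.0404576
Highest score → play.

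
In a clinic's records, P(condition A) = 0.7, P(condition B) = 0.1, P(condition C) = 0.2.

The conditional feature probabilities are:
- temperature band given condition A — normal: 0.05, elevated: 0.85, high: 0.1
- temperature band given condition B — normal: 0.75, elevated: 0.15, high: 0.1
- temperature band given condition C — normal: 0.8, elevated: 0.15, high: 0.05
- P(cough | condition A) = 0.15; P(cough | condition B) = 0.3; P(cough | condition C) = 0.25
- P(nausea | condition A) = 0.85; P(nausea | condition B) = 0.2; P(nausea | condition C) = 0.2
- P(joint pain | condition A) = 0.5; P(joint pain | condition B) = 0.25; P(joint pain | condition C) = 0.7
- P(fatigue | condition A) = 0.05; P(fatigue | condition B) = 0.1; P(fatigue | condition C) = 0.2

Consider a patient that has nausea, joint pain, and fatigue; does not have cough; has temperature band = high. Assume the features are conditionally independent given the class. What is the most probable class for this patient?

condition A: 0.7 × 0.1 × (1−0.15) × 0.85 × 0.5 × 0.05 = 0.001264375
condition B: 0.1 × 0.1 × (1−0.3) × 0.2 × 0.25 × 0.1 = 0.000035
condition C: 0.2 × 0.05 × (1−0.25) × 0.2 × 0.7 × 0.2 = 0.00021
Highest score → condition A.

condition A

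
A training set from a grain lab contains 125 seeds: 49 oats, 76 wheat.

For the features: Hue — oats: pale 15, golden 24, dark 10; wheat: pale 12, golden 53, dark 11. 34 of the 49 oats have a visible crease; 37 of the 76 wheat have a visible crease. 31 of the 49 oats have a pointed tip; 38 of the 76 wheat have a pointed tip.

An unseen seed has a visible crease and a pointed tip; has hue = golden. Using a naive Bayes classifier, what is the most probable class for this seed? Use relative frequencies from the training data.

oats: (49/125) × (24/49) × (34/49) × (31/49) ≈ 0.0842849
wheat: (76/125) × (53/76) × (37/76) × (38/76) ≈ 0.103211
Highest score → wheat.

wheat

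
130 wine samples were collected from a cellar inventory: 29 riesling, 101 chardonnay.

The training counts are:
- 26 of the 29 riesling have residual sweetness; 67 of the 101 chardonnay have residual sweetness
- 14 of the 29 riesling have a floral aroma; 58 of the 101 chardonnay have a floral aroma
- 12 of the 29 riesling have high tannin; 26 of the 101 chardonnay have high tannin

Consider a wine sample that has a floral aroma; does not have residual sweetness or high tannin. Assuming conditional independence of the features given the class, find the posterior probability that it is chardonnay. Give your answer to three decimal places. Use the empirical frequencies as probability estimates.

riesling: (29/130) × (3/29) × (14/29) × (17/29) ≈ 0.00653069
chardonnay: (101/130) × (34/101) × (58/101) × (75/101) ≈ 0.111528
P(chardonnay | x) = 0.111528 / 0.11805869 ≈ 0.945

0.945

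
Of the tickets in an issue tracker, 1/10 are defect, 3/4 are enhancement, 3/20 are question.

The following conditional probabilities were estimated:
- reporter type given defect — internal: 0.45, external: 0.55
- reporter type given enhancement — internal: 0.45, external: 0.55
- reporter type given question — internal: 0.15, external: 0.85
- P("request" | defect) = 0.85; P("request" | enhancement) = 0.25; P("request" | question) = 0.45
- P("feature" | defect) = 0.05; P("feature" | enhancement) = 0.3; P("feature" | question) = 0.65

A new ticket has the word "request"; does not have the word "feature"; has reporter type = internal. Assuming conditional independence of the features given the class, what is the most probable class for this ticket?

enhancement

defect: 0.1 × 0.45 × 0.85 × (1−0.05) = 0.0363375
enhancement: 0.75 × 0.45 × 0.25 × (1−0.3) = 0.0590625
question: 0.15 × 0.15 × 0.45 × (1−0.65) = 0.00354375
Highest score → enhancement.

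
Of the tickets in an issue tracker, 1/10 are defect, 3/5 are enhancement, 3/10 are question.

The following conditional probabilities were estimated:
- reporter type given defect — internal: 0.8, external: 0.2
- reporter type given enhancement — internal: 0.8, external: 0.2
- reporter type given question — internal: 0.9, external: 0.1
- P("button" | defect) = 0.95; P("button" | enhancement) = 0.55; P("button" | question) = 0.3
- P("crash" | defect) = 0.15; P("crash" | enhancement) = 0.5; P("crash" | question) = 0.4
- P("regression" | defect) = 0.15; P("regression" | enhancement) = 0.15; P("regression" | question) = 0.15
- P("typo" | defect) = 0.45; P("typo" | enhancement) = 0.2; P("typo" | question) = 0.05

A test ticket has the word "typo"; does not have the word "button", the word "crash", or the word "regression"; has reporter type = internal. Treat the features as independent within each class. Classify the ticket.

enhancement

defect: 0.1 × 0.8 × (1−0.95) × (1−0.15) × (1−0.15) × 0.45 = 0.0013005
enhancement: 0.6 × 0.8 × (1−0.55) × (1−0.5) × (1−0.15) × 0.2 = 0.01836
question: 0.3 × 0.9 × (1−0.3) × (1−0.4) × (1−0.15) × 0.05 = 0.0048195
Highest score → enhancement.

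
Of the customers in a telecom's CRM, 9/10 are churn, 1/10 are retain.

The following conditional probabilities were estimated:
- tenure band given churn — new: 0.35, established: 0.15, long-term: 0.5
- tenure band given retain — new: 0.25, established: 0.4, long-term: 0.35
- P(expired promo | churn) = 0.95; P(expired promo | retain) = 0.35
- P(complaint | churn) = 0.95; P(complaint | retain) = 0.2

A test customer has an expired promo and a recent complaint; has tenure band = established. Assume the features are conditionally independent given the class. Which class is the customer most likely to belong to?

churn

churn: 0.9 × 0.15 × 0.95 × 0.95 = 0.1218375
retain: 0.1 × 0.4 × 0.35 × 0.2 = 0.0028
Highest score → churn.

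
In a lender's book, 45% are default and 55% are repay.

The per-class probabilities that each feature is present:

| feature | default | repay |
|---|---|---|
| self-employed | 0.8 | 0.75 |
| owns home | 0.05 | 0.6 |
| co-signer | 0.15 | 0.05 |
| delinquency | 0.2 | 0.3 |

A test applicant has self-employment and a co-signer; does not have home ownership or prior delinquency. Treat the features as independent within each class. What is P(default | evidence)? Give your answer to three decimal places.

0.877

default: 0.45 × 0.8 × (1−0.05) × 0.15 × (1−0.2) = 0.04104
repay: 0.55 × 0.75 × (1−0.6) × 0.05 × (1−0.3) = 0.005775
P(default | x) = 0.04104 / 0.046815 ≈ 0.877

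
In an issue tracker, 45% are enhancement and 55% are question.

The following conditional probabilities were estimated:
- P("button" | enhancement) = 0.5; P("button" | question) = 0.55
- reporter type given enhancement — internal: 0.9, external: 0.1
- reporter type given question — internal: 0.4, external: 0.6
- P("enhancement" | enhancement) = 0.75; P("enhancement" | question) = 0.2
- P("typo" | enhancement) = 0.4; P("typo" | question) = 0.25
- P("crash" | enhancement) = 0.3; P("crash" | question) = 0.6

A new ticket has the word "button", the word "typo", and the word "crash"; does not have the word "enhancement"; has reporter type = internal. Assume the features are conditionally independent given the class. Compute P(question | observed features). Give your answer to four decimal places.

enhancement: 0.45 × 0.5 × 0.9 × (1−0.75) × 0.4 × 0.3 = 0.006075
question: 0.55 × 0.55 × 0.4 × (1−0.2) × 0.25 × 0.6 = 0.01452
P(question | x) = 0.01452 / 0.020595 ≈ 0.7050

0.7050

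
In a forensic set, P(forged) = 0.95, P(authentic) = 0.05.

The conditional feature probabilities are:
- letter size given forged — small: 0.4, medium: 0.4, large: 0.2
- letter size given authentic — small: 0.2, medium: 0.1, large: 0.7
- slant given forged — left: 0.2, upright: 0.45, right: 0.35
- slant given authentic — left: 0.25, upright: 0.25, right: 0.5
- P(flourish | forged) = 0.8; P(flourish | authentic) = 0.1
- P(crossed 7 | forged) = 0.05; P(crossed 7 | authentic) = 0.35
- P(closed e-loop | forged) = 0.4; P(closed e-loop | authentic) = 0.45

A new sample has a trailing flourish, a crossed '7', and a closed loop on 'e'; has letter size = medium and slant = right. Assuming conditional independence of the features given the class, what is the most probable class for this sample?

forged: 0.95 × 0.4 × 0.35 × 0.8 × 0.05 × 0.4 = 0.002128
authentic: 0.05 × 0.1 × 0.5 × 0.1 × 0.35 × 0.45 = 0.000039375
Highest score → forged.

forged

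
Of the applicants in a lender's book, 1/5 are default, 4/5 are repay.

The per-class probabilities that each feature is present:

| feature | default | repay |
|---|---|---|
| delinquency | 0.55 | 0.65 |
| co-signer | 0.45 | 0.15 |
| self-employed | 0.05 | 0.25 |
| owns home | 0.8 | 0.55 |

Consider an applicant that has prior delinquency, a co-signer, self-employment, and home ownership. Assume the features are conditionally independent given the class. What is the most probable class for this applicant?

repay

default: 0.2 × 0.55 × 0.45 × 0.05 × 0.8 = 0.00198
repay: 0.8 × 0.65 × 0.15 × 0.25 × 0.55 = 0.010725
Highest score → repay.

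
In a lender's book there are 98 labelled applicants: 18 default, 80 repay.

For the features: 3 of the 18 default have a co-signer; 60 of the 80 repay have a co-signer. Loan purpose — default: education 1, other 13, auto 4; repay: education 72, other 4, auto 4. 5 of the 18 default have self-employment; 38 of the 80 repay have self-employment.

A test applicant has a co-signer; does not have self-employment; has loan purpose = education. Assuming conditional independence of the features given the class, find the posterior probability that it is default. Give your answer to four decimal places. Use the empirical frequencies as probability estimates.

default: (18/98) × (3/18) × (1/18) × (13/18) ≈ 0.00122827
repay: (80/98) × (60/80) × (72/80) × (42/80) ≈ 0.289286
P(default | x) = 0.00122827 / 0.29051427 ≈ 0.0042

0.0042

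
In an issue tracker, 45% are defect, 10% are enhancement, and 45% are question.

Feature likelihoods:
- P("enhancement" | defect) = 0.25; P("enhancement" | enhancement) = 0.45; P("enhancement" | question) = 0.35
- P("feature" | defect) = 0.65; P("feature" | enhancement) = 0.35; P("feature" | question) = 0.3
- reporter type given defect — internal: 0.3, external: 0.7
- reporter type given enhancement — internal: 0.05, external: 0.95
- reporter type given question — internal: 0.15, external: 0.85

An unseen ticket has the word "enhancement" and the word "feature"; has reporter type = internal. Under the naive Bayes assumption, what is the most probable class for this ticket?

defect: 0.45 × 0.25 × 0.65 × 0.3 = 0.0219375
enhancement: 0.1 × 0.45 × 0.35 × 0.05 = 0.0007875
question: 0.45 × 0.35 × 0.3 × 0.15 = 0.0070875
Highest score → defect.

defect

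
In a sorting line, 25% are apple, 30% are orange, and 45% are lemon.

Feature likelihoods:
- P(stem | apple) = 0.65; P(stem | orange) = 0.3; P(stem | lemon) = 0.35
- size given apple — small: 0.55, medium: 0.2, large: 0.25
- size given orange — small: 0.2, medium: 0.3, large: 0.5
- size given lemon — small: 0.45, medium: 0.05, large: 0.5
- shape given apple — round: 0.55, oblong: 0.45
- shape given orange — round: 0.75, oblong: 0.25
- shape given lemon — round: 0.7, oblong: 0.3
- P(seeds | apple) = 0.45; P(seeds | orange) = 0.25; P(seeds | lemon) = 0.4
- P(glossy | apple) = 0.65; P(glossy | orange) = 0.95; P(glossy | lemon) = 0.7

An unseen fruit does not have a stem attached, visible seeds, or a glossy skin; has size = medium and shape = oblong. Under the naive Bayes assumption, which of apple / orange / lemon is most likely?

apple

apple: 0.25 × (1−0.65) × 0.2 × 0.45 × (1−0.45) × (1−0.65) = 0.0015159375
orange: 0.3 × (1−0.3) × 0.3 × 0.25 × (1−0.25) × (1−0.95) = 0.000590625
lemon: 0.45 × (1−0.35) × 0.05 × 0.3 × (1−0.4) × (1−0.7) = 0.00078975
Highest score → apple.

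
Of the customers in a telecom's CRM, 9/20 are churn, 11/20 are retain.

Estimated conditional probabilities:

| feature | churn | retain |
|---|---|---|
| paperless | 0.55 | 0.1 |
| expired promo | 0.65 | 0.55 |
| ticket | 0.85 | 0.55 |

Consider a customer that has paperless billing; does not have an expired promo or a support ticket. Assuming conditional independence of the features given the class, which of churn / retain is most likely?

churn: 0.45 × 0.55 × (1−0.65) × (1−0.85) = 0.01299375
retain: 0.55 × 0.1 × (1−0.55) × (1−0.55) = 0.0111375
Highest score → churn.

churn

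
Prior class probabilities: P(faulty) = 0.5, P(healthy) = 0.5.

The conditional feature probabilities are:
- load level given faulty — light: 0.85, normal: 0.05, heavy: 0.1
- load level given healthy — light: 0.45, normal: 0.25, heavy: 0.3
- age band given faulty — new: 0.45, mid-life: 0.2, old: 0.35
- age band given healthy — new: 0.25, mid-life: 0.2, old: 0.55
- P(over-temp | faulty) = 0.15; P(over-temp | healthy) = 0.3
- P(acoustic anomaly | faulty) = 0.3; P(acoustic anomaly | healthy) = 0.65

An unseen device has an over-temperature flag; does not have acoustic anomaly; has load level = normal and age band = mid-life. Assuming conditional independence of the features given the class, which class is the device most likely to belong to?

faulty: 0.5 × 0.05 × 0.2 × 0.15 × (1−0.3) = 0.000525
healthy: 0.5 × 0.25 × 0.2 × 0.3 × (1−0.65) = 0.002625
Highest score → healthy.

healthy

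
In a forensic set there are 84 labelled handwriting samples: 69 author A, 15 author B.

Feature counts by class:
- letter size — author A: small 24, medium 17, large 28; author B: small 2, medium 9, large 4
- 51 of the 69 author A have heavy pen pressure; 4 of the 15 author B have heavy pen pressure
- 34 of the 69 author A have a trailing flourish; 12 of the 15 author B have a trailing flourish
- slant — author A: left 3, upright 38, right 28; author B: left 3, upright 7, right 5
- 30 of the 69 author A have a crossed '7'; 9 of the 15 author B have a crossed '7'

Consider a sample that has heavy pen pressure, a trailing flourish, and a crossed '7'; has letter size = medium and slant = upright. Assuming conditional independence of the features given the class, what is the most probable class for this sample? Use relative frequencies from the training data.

author A

author A: (69/84) × (17/69) × (51/69) × (34/69) × (38/69) × (30/69) ≈ 0.0176493
author B: (15/84) × (9/15) × (4/15) × (12/15) × (7/15) × (9/15) = 0.0064
Highest score → author A.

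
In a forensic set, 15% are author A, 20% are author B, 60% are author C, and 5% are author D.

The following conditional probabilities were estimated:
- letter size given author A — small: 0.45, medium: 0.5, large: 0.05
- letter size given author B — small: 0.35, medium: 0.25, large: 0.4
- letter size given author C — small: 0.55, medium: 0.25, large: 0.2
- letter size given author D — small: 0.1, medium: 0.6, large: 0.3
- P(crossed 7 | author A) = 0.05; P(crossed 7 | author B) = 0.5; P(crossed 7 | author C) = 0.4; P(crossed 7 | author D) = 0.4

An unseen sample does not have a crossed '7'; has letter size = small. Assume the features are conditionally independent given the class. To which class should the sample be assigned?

author A: 0.15 × 0.45 × (1−0.05) = 0.064125
author B: 0.2 × 0.35 × (1−0.5) = 0.035
author C: 0.6 × 0.55 × (1−0.4) = 0.198
author D: 0.05 × 0.1 × (1−0.4) = 0.003
Highest score → author C.

author C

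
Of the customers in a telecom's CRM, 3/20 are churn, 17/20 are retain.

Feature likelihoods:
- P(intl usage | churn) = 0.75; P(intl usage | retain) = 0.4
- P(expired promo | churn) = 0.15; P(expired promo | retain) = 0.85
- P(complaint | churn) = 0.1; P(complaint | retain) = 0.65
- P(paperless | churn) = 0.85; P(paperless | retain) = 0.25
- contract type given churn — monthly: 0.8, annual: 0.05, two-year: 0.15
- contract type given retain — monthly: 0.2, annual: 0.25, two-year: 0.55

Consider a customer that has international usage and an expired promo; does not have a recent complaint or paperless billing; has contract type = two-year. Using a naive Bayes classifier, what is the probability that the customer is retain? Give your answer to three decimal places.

0.992

churn: 0.15 × 0.75 × 0.15 × (1−0.1) × (1−0.85) × 0.15 = 0.00034171875
retain: 0.85 × 0.4 × 0.85 × (1−0.65) × (1−0.25) × 0.55 = 0.041724375
P(retain | x) = 0.041724375 / 0.04206609375 ≈ 0.992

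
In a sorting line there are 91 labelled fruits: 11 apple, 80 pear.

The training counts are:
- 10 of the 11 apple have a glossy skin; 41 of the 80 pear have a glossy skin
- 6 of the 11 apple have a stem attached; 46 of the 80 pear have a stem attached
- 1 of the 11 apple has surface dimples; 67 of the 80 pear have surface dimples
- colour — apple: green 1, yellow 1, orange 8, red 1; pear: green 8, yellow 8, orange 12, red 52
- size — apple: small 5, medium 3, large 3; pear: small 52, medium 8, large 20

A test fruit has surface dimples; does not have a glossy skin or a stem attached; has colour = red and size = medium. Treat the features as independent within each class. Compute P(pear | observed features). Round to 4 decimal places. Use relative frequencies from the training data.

apple: (11/91) × (1/11) × (5/11) × (1/11) × (1/11) × (3/11) ≈ 0.0000112585
pear: (80/91) × (39/80) × (34/80) × (67/80) × (52/80) × (8/80) ≈ 0.0099154
P(pear | x) = 0.0099154 / 0.0099266585 ≈ 0.9989

0.9989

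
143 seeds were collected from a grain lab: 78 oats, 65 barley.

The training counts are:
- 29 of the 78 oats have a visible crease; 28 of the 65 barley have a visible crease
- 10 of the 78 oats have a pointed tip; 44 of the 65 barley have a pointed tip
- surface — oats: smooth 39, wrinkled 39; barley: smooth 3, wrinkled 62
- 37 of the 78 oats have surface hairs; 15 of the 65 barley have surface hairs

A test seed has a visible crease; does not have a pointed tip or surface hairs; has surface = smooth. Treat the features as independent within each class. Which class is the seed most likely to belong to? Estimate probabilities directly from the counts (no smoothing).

oats: (78/143) × (29/78) × (68/78) × (39/78) × (41/78) ≈ 0.046466
barley: (65/143) × (28/65) × (21/65) × (3/65) × (50/65) ≈ 0.00224591
Highest score → oats.

oats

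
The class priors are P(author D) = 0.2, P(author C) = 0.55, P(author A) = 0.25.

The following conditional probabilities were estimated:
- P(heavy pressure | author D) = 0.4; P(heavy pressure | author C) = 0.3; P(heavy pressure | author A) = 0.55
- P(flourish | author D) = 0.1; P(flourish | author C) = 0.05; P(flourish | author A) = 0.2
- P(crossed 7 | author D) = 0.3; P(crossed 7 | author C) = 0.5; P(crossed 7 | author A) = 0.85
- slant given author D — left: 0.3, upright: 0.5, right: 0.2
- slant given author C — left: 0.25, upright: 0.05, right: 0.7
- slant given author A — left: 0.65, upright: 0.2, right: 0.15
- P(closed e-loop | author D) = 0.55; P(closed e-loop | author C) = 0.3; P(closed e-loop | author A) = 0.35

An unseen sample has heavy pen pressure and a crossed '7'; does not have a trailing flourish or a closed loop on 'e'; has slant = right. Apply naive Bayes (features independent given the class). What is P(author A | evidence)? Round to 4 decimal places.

0.1843

author D: 0.2 × 0.4 × (1−0.1) × 0.3 × 0.2 × (1−0.55) = 0.001944
author C: 0.55 × 0.3 × (1−0.05) × 0.5 × 0.7 × (1−0.3) = 0.03840375
author A: 0.25 × 0.55 × (1−0.2) × 0.85 × 0.15 × (1−0.35) = 0.00911625
P(author A | x) = 0.00911625 / 0.049464 ≈ 0.1843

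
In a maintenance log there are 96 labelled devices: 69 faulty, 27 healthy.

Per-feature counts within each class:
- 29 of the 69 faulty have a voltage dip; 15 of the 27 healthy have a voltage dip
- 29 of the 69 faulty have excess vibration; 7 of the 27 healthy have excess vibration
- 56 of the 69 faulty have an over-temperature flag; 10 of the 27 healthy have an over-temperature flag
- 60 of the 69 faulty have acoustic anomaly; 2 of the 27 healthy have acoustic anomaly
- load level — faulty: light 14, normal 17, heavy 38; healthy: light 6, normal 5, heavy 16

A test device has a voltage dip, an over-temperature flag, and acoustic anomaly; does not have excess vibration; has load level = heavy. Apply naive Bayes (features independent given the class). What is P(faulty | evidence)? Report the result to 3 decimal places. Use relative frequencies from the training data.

0.973

faulty: (69/96) × (29/69) × (40/69) × (56/69) × (60/69) × (38/69) ≈ 0.0680633
healthy: (27/96) × (15/27) × (20/27) × (10/27) × (2/27) × (16/27) ≈ 0.00188168
P(faulty | x) = 0.0680633 / 0.06994498 ≈ 0.973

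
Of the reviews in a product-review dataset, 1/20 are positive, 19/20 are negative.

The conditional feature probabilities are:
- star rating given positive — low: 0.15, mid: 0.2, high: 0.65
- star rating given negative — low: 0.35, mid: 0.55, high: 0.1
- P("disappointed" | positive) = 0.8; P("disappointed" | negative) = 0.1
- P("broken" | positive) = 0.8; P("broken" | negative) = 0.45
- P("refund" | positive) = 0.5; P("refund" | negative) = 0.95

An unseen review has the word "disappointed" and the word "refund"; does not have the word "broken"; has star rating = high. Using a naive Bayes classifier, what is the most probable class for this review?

negative

positive: 0.05 × 0.65 × 0.8 × (1−0.8) × 0.5 = 0.0026
negative: 0.95 × 0.1 × 0.1 × (1−0.45) × 0.95 = 0.00496375
Highest score → negative.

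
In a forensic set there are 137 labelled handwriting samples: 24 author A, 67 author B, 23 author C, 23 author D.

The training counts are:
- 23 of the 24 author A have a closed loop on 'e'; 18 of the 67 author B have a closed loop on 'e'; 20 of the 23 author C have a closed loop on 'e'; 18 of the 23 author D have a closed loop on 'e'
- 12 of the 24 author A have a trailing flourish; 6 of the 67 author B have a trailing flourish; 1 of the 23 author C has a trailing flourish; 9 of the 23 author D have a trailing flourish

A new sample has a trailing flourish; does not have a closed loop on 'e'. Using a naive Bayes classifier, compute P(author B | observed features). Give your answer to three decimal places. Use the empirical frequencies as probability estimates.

author A: (24/137) × (1/24) × (12/24) ≈ 0.00364964
author B: (67/137) × (49/67) × (6/67) ≈ 0.0320296
author C: (23/137) × (3/23) × (1/23) ≈ 0.000952079
author D: (23/137) × (5/23) × (9/23) ≈ 0.0142812
P(author B | x) = 0.0320296 / 0.050912519 ≈ 0.629

0.629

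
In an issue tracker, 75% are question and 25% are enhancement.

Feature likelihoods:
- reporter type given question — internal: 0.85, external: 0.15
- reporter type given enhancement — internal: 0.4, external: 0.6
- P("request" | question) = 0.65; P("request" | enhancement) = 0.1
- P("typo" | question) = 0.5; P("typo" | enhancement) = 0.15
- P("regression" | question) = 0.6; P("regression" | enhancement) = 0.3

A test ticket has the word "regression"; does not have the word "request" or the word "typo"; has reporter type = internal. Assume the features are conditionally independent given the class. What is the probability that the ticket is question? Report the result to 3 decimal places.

question: 0.75 × 0.85 × (1−0.65) × (1−0.5) × 0.6 = 0.0669375
enhancement: 0.25 × 0.4 × (1−0.1) × (1−0.15) × 0.3 = 0.02295
P(question | x) = 0.0669375 / 0.0898875 ≈ 0.745

0.745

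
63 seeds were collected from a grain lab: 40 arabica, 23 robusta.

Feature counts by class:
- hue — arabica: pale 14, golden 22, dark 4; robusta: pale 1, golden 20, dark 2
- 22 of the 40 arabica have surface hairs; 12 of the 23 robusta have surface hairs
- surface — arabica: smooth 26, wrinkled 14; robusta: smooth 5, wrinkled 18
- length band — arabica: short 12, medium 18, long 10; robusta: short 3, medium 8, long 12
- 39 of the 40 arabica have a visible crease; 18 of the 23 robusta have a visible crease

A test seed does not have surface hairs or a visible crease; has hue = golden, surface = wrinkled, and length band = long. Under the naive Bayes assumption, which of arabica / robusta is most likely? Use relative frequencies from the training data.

robusta

arabica: (40/63) × (22/40) × (18/40) × (14/40) × (10/40) × (1/40) = 0.00034375
robusta: (23/63) × (20/23) × (11/23) × (18/23) × (12/23) × (5/23) ≈ 0.013477
Highest score → robusta.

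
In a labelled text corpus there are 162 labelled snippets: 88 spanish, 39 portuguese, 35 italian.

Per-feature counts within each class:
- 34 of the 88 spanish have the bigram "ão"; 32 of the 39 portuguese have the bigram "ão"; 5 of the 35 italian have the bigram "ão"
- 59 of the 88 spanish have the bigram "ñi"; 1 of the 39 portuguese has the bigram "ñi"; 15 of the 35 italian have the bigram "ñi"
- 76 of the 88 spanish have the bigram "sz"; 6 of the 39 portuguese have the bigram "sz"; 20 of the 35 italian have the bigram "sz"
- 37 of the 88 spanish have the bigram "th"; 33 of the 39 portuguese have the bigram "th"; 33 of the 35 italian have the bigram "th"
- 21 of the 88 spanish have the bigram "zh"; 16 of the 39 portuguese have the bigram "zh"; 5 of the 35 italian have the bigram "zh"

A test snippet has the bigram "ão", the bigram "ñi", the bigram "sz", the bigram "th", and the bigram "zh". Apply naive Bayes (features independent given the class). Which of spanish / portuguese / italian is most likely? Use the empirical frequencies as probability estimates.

spanish: (88/162) × (34/88) × (59/88) × (76/88) × (37/88) × (21/88) ≈ 0.0121933
portuguese: (39/162) × (32/39) × (1/39) × (6/39) × (33/39) × (16/39) ≈ 0.000270497
italian: (35/162) × (5/35) × (15/35) × (20/35) × (33/35) × (5/35) ≈ 0.00101809
Highest score → spanish.

spanish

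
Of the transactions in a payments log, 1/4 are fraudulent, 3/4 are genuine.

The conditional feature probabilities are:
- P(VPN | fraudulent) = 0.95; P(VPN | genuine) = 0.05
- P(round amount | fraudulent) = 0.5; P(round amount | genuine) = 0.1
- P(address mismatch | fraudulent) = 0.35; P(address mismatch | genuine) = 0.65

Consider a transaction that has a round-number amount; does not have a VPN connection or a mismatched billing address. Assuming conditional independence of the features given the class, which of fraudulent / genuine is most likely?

fraudulent: 0.25 × (1−0.95) × 0.5 × (1−0.35) = 0.0040625
genuine: 0.75 × (1−0.05) × 0.1 × (1−0.65) = 0.0249375
Highest score → genuine.

genuine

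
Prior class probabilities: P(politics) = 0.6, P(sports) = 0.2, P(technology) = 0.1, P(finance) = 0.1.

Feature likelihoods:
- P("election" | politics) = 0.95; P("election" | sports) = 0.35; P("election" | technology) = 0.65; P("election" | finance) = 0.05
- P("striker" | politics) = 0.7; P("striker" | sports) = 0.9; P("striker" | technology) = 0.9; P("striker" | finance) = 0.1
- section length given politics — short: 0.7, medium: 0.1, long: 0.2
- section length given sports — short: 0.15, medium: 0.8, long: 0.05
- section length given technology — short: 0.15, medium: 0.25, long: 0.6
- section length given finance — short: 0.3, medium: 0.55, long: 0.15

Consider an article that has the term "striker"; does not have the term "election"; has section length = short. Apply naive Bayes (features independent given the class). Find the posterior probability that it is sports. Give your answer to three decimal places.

0.441

politics: 0.6 × (1−0.95) × 0.7 × 0.7 = 0.0147
sports: 0.2 × (1−0.35) × 0.9 × 0.15 = 0.01755
technology: 0.1 × (1−0.65) × 0.9 × 0.15 = 0.004725
finance: 0.1 × (1−0.05) × 0.1 × 0.3 = 0.00285
P(sports | x) = 0.01755 / 0.039825 ≈ 0.441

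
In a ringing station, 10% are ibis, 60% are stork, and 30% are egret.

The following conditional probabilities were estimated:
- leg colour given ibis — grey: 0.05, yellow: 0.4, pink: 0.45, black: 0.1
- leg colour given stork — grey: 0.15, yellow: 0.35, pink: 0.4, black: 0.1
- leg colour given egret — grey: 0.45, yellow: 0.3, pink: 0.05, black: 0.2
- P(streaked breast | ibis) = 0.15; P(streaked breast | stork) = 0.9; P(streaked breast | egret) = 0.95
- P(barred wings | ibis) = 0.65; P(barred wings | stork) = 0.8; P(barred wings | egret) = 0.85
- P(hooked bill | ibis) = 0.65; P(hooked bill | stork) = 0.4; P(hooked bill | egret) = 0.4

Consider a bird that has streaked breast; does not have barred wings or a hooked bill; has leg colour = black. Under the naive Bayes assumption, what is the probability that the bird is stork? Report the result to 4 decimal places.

ibis: 0.1 × 0.1 × 0.15 × (1−0.65) × (1−0.65) = 0.00018375
stork: 0.6 × 0.1 × 0.9 × (1−0.8) × (1−0.4) = 0.00648
egret: 0.3 × 0.2 × 0.95 × (1−0.85) × (1−0.4) = 0.00513
P(stork | x) = 0.00648 / 0.01179375 ≈ 0.5494

0.5494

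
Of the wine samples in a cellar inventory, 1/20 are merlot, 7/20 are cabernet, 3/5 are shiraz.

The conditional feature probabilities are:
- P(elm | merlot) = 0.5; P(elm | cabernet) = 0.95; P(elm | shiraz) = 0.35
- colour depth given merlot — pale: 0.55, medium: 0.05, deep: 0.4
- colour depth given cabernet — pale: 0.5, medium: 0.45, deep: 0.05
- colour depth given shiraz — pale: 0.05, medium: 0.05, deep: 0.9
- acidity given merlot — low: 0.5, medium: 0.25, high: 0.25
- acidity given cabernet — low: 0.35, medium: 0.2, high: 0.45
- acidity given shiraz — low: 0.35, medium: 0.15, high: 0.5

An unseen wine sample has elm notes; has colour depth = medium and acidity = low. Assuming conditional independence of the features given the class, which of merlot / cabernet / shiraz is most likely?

cabernet

merlot: 0.05 × 0.5 × 0.05 × 0.5 = 0.000625
cabernet: 0.35 × 0.95 × 0.45 × 0.35 = 0.05236875
shiraz: 0.6 × 0.35 × 0.05 × 0.35 = 0.003675
Highest score → cabernet.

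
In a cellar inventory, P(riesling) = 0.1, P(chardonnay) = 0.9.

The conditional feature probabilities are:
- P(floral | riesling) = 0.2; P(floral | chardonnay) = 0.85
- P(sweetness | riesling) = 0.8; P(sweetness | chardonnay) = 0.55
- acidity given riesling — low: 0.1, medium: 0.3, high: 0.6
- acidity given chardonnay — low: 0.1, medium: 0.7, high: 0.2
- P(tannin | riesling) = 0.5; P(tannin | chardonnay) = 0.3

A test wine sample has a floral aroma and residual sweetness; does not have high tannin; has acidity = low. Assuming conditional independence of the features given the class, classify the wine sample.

chardonnay

riesling: 0.1 × 0.2 × 0.8 × 0.1 × (1−0.5) = 0.0008
chardonnay: 0.9 × 0.85 × 0.55 × 0.1 × (1−0.3) = 0.0294525
Highest score → chardonnay.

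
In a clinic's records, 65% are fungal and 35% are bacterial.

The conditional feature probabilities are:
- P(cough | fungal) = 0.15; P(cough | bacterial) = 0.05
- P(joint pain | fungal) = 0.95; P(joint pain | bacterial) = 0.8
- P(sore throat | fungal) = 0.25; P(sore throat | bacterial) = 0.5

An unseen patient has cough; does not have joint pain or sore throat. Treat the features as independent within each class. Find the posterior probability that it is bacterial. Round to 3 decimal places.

0.324

fungal: 0.65 × 0.15 × (1−0.95) × (1−0.25) = 0.00365625
bacterial: 0.35 × 0.05 × (1−0.8) × (1−0.5) = 0.00175
P(bacterial | x) = 0.00175 / 0.00540625 ≈ 0.324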